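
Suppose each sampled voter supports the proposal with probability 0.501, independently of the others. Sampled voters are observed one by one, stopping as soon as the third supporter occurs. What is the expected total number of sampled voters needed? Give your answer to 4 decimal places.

5.9880

Y = total sampled voters until the third success; negative binomial with r=3, p=0.501.
E[Y] = r / p = 3 / 0.501 = 5.988024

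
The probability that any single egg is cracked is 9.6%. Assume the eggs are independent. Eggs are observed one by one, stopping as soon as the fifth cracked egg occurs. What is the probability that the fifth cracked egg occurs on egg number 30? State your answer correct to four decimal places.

0.0155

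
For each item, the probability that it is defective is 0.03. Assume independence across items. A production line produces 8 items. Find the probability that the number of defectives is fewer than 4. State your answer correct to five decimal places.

X ~ Binomial(8, 0.03); P(X ≤ 3) = Σ C(8,k) p^k (1−p)^(8−k) over k:
  k=0: C(8,0)·0.03^0·0.97^8 = 0.7837434
  k=1: C(8,1)·0.03^1·0.97^7 = 0.1939159
  k=2: C(8,2)·0.03^2·0.97^6 = 0.0209909
  k=3: C(8,3)·0.03^3·0.97^5 = 0.0012984
Total = 0.9999485

0.99995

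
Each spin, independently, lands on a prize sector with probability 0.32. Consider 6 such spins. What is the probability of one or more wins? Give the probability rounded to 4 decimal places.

0.9011

P(at least one) = 1 − P(none) = 1 − (1 − 0.32)^6
= 1 − 0.098867 = 0.901133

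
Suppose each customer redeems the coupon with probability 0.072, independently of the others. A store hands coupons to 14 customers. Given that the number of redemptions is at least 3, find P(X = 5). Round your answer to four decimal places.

X ~ Binomial(14, 0.072). Want P(X=5 | X≥3) = P(X=5) / P(X≥3).
P(X=5) = C(14,5)·0.072^5·0.928^9 = 0.001977
P(X≥3) = 1 − 0.351295 − 0.381579 − 0.192434 = 0.074692
Ratio = 0.001977 / 0.074692 = 0.026472

0.0265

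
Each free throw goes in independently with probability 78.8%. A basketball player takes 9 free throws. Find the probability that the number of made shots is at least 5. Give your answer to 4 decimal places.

0.9750

X ~ Binomial(9, 0.788); P(X ≥ 5) = Σ C(9,k) p^k (1−p)^(9−k) over k:
  k=5: C(9,5)·0.788^5·0.212^4 = 0.077329
  k=6: C(9,6)·0.788^6·0.212^3 = 0.191621
  k=7: C(9,7)·0.788^7·0.212^2 = 0.305251
  k=8: C(9,8)·0.788^8·0.212^1 = 0.283653
  k=9: C(9,9)·0.788^9·0.212^0 = 0.117148
Total = 0.975004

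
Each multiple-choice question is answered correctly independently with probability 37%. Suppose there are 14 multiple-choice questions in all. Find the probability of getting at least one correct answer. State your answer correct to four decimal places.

0.9984

P(at least one) = 1 − P(none) = 1 − (1 − 0.37)^14
= 1 − 0.001552 = 0.998448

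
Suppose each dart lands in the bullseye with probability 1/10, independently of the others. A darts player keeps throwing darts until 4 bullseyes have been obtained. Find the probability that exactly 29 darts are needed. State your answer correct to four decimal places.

0.0235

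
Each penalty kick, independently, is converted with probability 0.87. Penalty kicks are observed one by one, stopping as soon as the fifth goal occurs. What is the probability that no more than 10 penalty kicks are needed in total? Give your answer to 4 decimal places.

0.9994

Finishing within 10 penalty kicks ⇔ at least 5 successes in the first 10. With X ~ Binomial(10, 0.87), P(Y ≤ 10) = 1 − P(X ≤ 4).
  k=0: C(10,0)·0.87^0·0.13^10 = 0.000000
  k=1: C(10,1)·0.87^1·0.13^9 = 0.000000
  k=2: C(10,2)·0.87^2·0.13^8 = 0.000003
  k=3: C(10,3)·0.87^3·0.13^7 = 0.000050
  k=4: C(10,4)·0.87^4·0.13^6 = 0.000581
1 − 0.000633 = 0.999367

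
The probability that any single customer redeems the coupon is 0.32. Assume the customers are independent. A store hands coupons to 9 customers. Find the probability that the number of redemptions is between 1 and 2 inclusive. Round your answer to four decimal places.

0.3795

X ~ Binomial(9, 0.32); P(1 ≤ X ≤ 2) = Σ C(9,k) p^k (1−p)^(9−k) over k:
  k=1: C(9,1)·0.32^1·0.68^8 = 0.131663
  k=2: C(9,2)·0.32^2·0.68^7 = 0.247836
Total = 0.379499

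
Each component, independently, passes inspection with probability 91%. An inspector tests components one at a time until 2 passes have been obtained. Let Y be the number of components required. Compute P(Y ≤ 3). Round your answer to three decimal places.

Finishing within 3 components ⇔ at least 2 successes in the first 3. With X ~ Binomial(3, 0.91), P(Y ≤ 3) = 1 − P(X ≤ 1).
  k=0: C(3,0)·0.91^0·0.09^3 = 0.00073
  k=1: C(3,1)·0.91^1·0.09^2 = 0.02211
1 − 0.02284 = 0.97716

0.977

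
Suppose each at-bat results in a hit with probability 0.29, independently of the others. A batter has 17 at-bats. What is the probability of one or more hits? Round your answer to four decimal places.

P(at least one) = 1 − P(none) = 1 − (1 − 0.29)^17
= 1 − 0.002961 = 0.997039

0.9970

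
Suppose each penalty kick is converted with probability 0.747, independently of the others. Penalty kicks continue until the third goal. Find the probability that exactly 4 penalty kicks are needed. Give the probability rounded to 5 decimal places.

0.31638

Y = trial on which the third success occurs; negative binomial, r=3, p=0.747.
P(Y=4) = C(3,2) · p^3 · (1−p)^1
= 3 · 0.41683 · 0.253 = 0.3163760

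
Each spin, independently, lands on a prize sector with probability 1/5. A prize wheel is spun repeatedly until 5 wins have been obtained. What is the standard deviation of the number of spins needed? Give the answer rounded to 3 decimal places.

10.000

Y = total spins until the fifth success; negative binomial with r=5, p=0.20.
SD(Y) = √[r(1−p)/p²] = √(100.00000) = 10.00000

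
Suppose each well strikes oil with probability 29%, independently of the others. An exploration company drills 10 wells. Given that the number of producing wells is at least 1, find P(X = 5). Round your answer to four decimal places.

X ~ Binomial(10, 0.29). Want P(X=5 | X≥1) = P(X=5) / P(X≥1).
P(X=5) = C(10,5)·0.29^5·0.71^5 = 0.093257
P(X≥1) = 1 − 0.032552 = 0.967448
Ratio = 0.093257 / 0.967448 = 0.096395

0.0964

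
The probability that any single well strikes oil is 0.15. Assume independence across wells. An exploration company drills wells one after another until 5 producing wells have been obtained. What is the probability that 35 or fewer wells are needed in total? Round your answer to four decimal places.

Finishing within 35 wells ⇔ at least 5 successes in the first 35. With X ~ Binomial(35, 0.15), P(Y ≤ 35) = 1 − P(X ≤ 4).
  k=0: C(35,0)·0.15^0·0.85^35 = 0.003386
  k=1: C(35,1)·0.15^1·0.85^34 = 0.020912
  k=2: C(35,2)·0.15^2·0.85^33 = 0.062737
  k=3: C(35,3)·0.15^3·0.85^32 = 0.121784
  k=4: C(35,4)·0.15^4·0.85^31 = 0.171930
1 − 0.380749 = 0.619251

0.6193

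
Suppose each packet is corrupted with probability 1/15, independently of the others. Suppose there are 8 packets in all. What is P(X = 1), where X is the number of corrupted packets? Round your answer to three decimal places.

0.329

X ~ Binomial(n=8, p=0.066667).
P(X=1) = C(8,1) · p^1 · (1−p)^7
= 8 · 0.066667 · 0.61696 = 0.32905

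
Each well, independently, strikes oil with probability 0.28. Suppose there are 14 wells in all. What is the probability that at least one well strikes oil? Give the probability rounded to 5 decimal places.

P(at least one) = 1 − P(none) = 1 − (1 − 0.28)^14
= 1 − 0.0100613 = 0.9899387

0.98994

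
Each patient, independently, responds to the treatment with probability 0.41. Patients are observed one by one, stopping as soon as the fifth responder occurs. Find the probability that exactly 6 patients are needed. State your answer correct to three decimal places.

0.034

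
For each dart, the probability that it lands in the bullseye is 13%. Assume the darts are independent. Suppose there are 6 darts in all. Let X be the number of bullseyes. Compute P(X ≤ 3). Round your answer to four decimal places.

0.9966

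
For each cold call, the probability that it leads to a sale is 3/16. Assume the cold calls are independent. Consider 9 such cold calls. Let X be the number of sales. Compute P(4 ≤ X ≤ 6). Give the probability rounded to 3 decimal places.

0.070

X ~ Binomial(9, 0.1875); P(4 ≤ X ≤ 6) = Σ C(9,k) p^k (1−p)^(9−k) over k:
  k=4: C(9,4)·0.1875^4·0.8125^5 = 0.05514
  k=5: C(9,5)·0.1875^5·0.8125^4 = 0.01273
  k=6: C(9,6)·0.1875^6·0.8125^3 = 0.00196
Total = 0.06983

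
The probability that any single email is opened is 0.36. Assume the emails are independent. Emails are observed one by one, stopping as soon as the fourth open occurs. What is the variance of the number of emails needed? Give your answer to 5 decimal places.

19.75309

Y = total emails until the fourth success; negative binomial with r=4, p=0.36.
Var(Y) = r(1−p)/p² = 4·0.64 / 0.36² = 19.7530864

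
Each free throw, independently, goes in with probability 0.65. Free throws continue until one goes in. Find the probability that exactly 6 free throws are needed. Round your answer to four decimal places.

Geometric (trials to first success), p = 0.65.
P(Y = 6) = (1−p)^5 · p = 0.0052522 · 0.65 = 0.003414

0.0034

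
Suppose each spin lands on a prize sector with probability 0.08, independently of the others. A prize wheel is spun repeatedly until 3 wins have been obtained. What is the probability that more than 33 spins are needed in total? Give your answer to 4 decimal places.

0.5018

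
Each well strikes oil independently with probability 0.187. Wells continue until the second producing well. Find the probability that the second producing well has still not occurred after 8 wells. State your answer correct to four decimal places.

0.5421

Needing more than 8 wells ⇔ fewer than 2 successes in the first 8. With X ~ Binomial(8, 0.187), P(Y > 8) = P(X ≤ 1).
  k=0: C(8,0)·0.187^0·0.813^8 = 0.190864
  k=1: C(8,1)·0.187^1·0.813^7 = 0.351209
P(X ≤ 1) = 0.542073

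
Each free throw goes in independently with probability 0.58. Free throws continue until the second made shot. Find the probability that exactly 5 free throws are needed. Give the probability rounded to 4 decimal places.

0.0997

Y = trial on which the second success occurs; negative binomial, r=2, p=0.58.
P(Y=5) = C(4,1) · p^2 · (1−p)^3
= 4 · 0.3364 · 0.074088 = 0.099693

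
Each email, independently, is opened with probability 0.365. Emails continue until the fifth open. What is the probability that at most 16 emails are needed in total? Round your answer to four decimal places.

Finishing within 16 emails ⇔ at least 5 successes in the first 16. With X ~ Binomial(16, 0.365), P(Y ≤ 16) = 1 − P(X ≤ 4).
  k=0: C(16,0)·0.365^0·0.635^16 = 0.000699
  k=1: C(16,1)·0.365^1·0.635^15 = 0.006427
  k=2: C(16,2)·0.365^2·0.635^14 = 0.027708
  k=3: C(16,3)·0.365^3·0.635^13 = 0.074323
  k=4: C(16,4)·0.365^4·0.635^12 = 0.138844
1 − 0.248001 = 0.751999

0.7520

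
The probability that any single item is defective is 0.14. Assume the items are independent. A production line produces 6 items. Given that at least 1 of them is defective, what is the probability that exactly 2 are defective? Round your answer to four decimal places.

X ~ Binomial(6, 0.14). Want P(X=2 | X≥1) = P(X=2) / P(X≥1).
P(X=2) = C(6,2)·0.14^2·0.86^4 = 0.160820
P(X≥1) = 1 − 0.404567 = 0.595433
Ratio = 0.160820 / 0.595433 = 0.270090

0.2701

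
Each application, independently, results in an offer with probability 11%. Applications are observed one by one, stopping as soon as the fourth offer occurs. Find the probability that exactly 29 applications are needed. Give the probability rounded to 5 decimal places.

0.02604

Y = trial on which the fourth success occurs; negative binomial, r=4, p=0.11.
P(Y=29) = C(28,3) · p^4 · (1−p)^25
= 3276 · 0.00014641 · 0.054294 = 0.0260414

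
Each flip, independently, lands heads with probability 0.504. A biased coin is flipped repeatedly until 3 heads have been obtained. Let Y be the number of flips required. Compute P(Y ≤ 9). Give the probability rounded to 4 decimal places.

Finishing within 9 flips ⇔ at least 3 successes in the first 9. With X ~ Binomial(9, 0.504), P(Y ≤ 9) = 1 − P(X ≤ 2).
  k=0: C(9,0)·0.504^0·0.496^9 = 0.001817
  k=1: C(9,1)·0.504^1·0.496^8 = 0.016616
  k=2: C(9,2)·0.504^2·0.496^7 = 0.067536
1 − 0.085969 = 0.914031

0.9140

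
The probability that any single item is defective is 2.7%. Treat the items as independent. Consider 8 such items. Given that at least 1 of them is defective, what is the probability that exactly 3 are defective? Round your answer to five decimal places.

0.00489

X ~ Binomial(8, 0.027). Want P(X=3 | X≥1) = P(X=3) / P(X≥1).
P(X=3) = C(8,3)·0.027^3·0.973^5 = 0.0009613
P(X≥1) = 1 − 0.8033462 = 0.1966538
Ratio = 0.0009613 / 0.1966538 = 0.0048881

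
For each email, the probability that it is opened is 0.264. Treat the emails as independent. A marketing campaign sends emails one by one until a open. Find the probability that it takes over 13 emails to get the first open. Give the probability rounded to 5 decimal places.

0.01860

Y = number of emails to the first success; geometric, p = 0.264.
P(Y > 13) = P(first 13 all fail) = (1−p)^13 = 0.0185957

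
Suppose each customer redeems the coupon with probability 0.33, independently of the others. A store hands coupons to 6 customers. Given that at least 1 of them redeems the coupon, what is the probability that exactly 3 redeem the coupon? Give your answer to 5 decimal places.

0.23767

X ~ Binomial(6, 0.33). Want P(X=3 | X≥1) = P(X=3) / P(X≥1).
P(X=3) = C(6,3)·0.33^3·0.67^3 = 0.2161704
P(X≥1) = 1 − 0.0904584 = 0.9095416
Ratio = 0.2161704 / 0.9095416 = 0.2376696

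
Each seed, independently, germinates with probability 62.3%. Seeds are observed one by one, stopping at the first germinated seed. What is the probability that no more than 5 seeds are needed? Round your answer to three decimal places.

Y = number of seeds to the first success; geometric, p = 0.623.
P(Y ≤ 5) = 1 − (1−p)^5 = 1 − 0.00762 = 0.99238

0.992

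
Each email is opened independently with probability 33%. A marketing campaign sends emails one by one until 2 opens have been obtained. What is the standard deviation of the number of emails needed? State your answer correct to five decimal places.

Y = total emails until the second success; negative binomial with r=2, p=0.33.
SD(Y) = √[r(1−p)/p²] = √(12.3048669) = 3.5078294

3.50783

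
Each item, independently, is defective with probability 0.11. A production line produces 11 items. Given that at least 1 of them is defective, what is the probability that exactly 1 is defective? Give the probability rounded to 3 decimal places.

X ~ Binomial(11, 0.11). Want P(X=1 | X≥1) = P(X=1) / P(X≥1).
P(X=1) = C(11,1)·0.11^1·0.89^10 = 0.37730
P(X≥1) = 1 − 0.27752 = 0.72248
Ratio = 0.37730 / 0.72248 = 0.52223

0.522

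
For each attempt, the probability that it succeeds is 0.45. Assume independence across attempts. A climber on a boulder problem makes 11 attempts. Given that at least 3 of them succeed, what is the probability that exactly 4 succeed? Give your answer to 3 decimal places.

0.220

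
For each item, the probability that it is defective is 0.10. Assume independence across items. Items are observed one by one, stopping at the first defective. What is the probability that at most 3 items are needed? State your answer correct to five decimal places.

0.27100

Y = number of items to the first success; geometric, p = 0.10.
P(Y ≤ 3) = 1 − (1−p)^3 = 1 − 0.7290000 = 0.2710000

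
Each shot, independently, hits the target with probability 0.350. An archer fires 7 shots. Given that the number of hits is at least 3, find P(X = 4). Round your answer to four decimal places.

0.3084

X ~ Binomial(7, 0.35). Want P(X=4 | X≥3) = P(X=4) / P(X≥3).
P(X=4) = C(7,4)·0.35^4·0.65^3 = 0.144238
P(X≥3) = 1 − 0.049022 − 0.184776 − 0.298485 = 0.467717
Ratio = 0.144238 / 0.467717 = 0.308388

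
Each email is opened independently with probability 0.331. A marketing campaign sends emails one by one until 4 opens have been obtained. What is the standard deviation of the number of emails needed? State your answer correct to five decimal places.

4.94214

Y = total emails until the fourth success; negative binomial with r=4, p=0.331.
SD(Y) = √[r(1−p)/p²] = √(24.4247497) = 4.9421402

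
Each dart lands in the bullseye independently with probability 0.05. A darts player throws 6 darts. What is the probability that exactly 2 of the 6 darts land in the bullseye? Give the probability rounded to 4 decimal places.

X ~ Binomial(n=6, p=0.05).
P(X=2) = C(6,2) · p^2 · (1−p)^4
= 15 · 0.0025 · 0.81451 = 0.030544

0.0305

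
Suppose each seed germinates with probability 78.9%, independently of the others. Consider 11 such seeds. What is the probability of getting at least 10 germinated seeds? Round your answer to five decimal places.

0.29076

X ~ Binomial(11, 0.789); P(X ≥ 10) = Σ C(11,k) p^k (1−p)^(11−k) over k:
  k=10: C(11,10)·0.789^10·0.211^1 = 0.2169927
  k=11: C(11,11)·0.789^11·0.211^0 = 0.0737644
Total = 0.2907572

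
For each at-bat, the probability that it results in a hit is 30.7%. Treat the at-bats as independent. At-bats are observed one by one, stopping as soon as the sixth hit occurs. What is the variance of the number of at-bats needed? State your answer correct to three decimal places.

Y = total at-bats until the sixth success; negative binomial with r=6, p=0.307.
Var(Y) = r(1−p)/p² = 6·0.693 / 0.307² = 44.11718

44.117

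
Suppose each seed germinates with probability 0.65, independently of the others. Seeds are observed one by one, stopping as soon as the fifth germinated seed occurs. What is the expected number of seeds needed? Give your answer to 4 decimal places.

7.6923

Y = total seeds until the fifth success; negative binomial with r=5, p=0.65.
E[Y] = r / p = 5 / 0.65 = 7.692308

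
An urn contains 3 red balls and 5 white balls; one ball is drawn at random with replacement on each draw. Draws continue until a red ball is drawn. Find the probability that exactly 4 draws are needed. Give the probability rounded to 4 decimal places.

0.0916

Geometric (trials to first success), p = 0.375.
P(Y = 4) = (1−p)^3 · p = 0.24414 · 0.375 = 0.091553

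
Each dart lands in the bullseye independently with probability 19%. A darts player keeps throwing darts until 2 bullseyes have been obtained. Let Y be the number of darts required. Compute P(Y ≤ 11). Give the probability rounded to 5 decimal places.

Finishing within 11 darts ⇔ at least 2 successes in the first 11. With X ~ Binomial(11, 0.19), P(Y ≤ 11) = 1 − P(X ≤ 1).
  k=0: C(11,0)·0.19^0·0.81^11 = 0.0984771
  k=1: C(11,1)·0.19^1·0.81^10 = 0.2540952
1 − 0.3525723 = 0.6474277

0.64743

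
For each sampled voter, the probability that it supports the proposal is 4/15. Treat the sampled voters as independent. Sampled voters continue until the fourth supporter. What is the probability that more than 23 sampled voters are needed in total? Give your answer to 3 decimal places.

0.102

Needing more than 23 sampled voters ⇔ fewer than 4 successes in the first 23. With X ~ Binomial(23, 0.266667), P(Y > 23) = P(X ≤ 3).
  k=0: C(23,0)·0.266667^0·0.733333^23 = 0.00080
  k=1: C(23,1)·0.266667^1·0.733333^22 = 0.00667
  k=2: C(23,2)·0.266667^2·0.733333^21 = 0.02669
  k=3: C(23,3)·0.266667^3·0.733333^20 = 0.06794
P(X ≤ 3) = 0.10211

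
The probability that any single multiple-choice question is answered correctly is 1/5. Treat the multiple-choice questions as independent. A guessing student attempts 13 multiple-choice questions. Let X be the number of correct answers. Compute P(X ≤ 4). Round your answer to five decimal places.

0.90087

X ~ Binomial(13, 0.20); P(X ≤ 4) = Σ C(13,k) p^k (1−p)^(13−k) over k:
  k=0: C(13,0)·0.20^0·0.80^13 = 0.0549756
  k=1: C(13,1)·0.20^1·0.80^12 = 0.1786706
  k=2: C(13,2)·0.20^2·0.80^11 = 0.2680060
  k=3: C(13,3)·0.20^3·0.80^10 = 0.2456721
  k=4: C(13,4)·0.20^4·0.80^9 = 0.1535451
Total = 0.9008694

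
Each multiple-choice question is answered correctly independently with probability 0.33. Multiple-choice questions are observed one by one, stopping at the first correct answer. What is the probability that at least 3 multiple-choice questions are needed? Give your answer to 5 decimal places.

Y = number of multiple-choice questions to the first success; geometric, p = 0.33.
P(Y > 2) = P(first 2 all fail) = (1−p)^2 = 0.4489000

0.44890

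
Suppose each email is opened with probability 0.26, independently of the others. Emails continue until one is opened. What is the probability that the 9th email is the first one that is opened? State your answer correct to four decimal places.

Geometric (trials to first success), p = 0.26.
P(Y = 9) = (1−p)^8 · p = 0.089919 · 0.26 = 0.023379

0.0234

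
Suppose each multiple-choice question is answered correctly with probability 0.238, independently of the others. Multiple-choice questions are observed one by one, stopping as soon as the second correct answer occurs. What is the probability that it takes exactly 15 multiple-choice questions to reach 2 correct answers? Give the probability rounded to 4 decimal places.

Y = trial on which the second success occurs; negative binomial, r=2, p=0.238.
P(Y=15) = C(14,1) · p^2 · (1−p)^13
= 14 · 0.056644 · 0.029202 = 0.023158

0.0232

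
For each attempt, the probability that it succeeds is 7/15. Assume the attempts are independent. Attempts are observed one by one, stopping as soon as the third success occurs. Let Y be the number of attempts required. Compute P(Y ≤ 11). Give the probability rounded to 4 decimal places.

Finishing within 11 attempts ⇔ at least 3 successes in the first 11. With X ~ Binomial(11, 0.466667), P(Y ≤ 11) = 1 − P(X ≤ 2).
  k=0: C(11,0)·0.466667^0·0.533333^11 = 0.000993
  k=1: C(11,1)·0.466667^1·0.533333^10 = 0.009558
  k=2: C(11,2)·0.466667^2·0.533333^9 = 0.041818
1 − 0.052370 = 0.947630

0.9476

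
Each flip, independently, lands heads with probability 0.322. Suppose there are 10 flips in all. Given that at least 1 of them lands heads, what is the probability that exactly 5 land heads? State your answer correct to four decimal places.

0.1276

X ~ Binomial(10, 0.322). Want P(X=5 | X≥1) = P(X=5) / P(X≥1).
P(X=5) = C(10,5)·0.322^5·0.678^5 = 0.124977
P(X≥1) = 1 − 0.020526 = 0.979474
Ratio = 0.124977 / 0.979474 = 0.127595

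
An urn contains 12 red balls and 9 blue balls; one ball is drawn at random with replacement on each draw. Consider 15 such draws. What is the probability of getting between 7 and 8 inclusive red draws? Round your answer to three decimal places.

X ~ Binomial(15, 0.571429); P(7 ≤ X ≤ 8) = Σ C(15,k) p^k (1−p)^(15−k) over k:
  k=7: C(15,7)·0.571429^7·0.428571^8 = 0.14570
  k=8: C(15,8)·0.571429^8·0.428571^7 = 0.19427
Total = 0.33997

0.340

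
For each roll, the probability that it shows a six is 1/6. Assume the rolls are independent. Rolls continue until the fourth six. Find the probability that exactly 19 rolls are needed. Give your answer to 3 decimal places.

Y = trial on which the fourth success occurs; negative binomial, r=4, p=0.166667.
P(Y=19) = C(18,3) · p^4 · (1−p)^15
= 816 · 0.0007716 · 0.064905 = 0.04087

0.041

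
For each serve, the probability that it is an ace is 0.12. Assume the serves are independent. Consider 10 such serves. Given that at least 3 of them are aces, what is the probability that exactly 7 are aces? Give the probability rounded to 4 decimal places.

X ~ Binomial(10, 0.12). Want P(X=7 | X≥3) = P(X=7) / P(X≥3).
P(X=7) = C(10,7)·0.12^7·0.88^3 = 0.000029
P(X≥3) = 1 − 0.278501 − 0.379774 − 0.233043 = 0.108682
Ratio = 0.000029 / 0.108682 = 0.000270

0.0003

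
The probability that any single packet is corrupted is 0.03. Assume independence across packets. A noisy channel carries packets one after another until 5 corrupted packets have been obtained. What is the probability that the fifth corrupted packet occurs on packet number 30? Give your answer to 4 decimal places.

0.0003

Y = trial on which the fifth success occurs; negative binomial, r=5, p=0.03.
P(Y=30) = C(29,4) · p^5 · (1−p)^25
= 23751 · 2.43e-08 · 0.46697 = 0.000270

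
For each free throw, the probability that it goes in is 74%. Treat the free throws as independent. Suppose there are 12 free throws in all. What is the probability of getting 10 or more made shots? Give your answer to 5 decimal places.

X ~ Binomial(12, 0.74); P(X ≥ 10) = Σ C(12,k) p^k (1−p)^(12−k) over k:
  k=10: C(12,10)·0.74^10·0.26^2 = 0.2196888
  k=11: C(12,11)·0.74^11·0.26^1 = 0.1136851
  k=12: C(12,12)·0.74^12·0.26^0 = 0.0269638
Total = 0.3603376

0.36034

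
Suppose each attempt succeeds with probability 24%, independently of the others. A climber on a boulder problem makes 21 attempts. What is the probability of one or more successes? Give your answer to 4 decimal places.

0.9969

P(at least one) = 1 − P(none) = 1 − (1 − 0.24)^21
= 1 − 0.003141 = 0.996859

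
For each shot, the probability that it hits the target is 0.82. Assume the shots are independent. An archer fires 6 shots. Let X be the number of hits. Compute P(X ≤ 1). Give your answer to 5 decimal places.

X ~ Binomial(6, 0.82); P(X ≤ 1) = Σ C(6,k) p^k (1−p)^(6−k) over k:
  k=0: C(6,0)·0.82^0·0.18^6 = 0.0000340
  k=1: C(6,1)·0.82^1·0.18^5 = 0.0009297
Total = 0.0009637

0.00096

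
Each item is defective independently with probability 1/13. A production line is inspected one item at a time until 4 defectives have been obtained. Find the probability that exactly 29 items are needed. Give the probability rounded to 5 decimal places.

Y = trial on which the fourth success occurs; negative binomial, r=4, p=0.076923.
P(Y=29) = C(28,3) · p^4 · (1−p)^25
= 3276 · 3.5013e-05 · 0.13519 = 0.0155066

0.01551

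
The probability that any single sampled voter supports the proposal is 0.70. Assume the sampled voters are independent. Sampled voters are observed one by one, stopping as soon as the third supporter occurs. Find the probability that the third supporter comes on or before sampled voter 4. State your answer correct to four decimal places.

0.6517

Finishing within 4 sampled voters ⇔ at least 3 successes in the first 4. With X ~ Binomial(4, 0.70), P(Y ≤ 4) = 1 − P(X ≤ 2).
  k=0: C(4,0)·0.70^0·0.30^4 = 0.008100
  k=1: C(4,1)·0.70^1·0.30^3 = 0.075600
  k=2: C(4,2)·0.70^2·0.30^2 = 0.264600
1 − 0.348300 = 0.651700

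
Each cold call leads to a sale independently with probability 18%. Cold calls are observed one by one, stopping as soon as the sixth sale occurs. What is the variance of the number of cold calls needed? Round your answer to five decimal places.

Y = total cold calls until the sixth success; negative binomial with r=6, p=0.18.
Var(Y) = r(1−p)/p² = 6·0.82 / 0.18² = 151.8518519

151.85185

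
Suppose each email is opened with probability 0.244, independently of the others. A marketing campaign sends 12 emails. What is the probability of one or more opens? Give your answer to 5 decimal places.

P(at least one) = 1 − P(none) = 1 − (1 − 0.244)^12
= 1 − 0.0348547 = 0.9651453

0.96515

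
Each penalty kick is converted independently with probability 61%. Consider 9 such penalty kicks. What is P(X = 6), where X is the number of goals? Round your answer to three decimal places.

0.257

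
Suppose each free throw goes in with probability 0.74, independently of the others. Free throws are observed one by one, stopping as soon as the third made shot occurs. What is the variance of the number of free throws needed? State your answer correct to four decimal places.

1.4244

Y = total free throws until the third success; negative binomial with r=3, p=0.74.
Var(Y) = r(1−p)/p² = 3·0.26 / 0.74² = 1.424397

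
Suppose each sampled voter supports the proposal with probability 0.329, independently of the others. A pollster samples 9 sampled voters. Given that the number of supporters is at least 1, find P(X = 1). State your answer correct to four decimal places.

0.1251

X ~ Binomial(9, 0.329). Want P(X=1 | X≥1) = P(X=1) / P(X≥1).
P(X=1) = C(9,1)·0.329^1·0.671^8 = 0.121680
P(X≥1) = 1 − 0.027574 = 0.972426
Ratio = 0.121680 / 0.972426 = 0.125130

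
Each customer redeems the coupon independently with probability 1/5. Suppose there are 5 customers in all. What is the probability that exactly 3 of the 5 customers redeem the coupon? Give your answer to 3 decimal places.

0.051

X ~ Binomial(n=5, p=0.20).
P(X=3) = C(5,3) · p^3 · (1−p)^2
= 10 · 0.008 · 0.64 = 0.05120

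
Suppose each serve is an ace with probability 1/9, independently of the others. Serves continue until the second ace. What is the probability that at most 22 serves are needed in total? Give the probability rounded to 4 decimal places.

Finishing within 22 serves ⇔ at least 2 successes in the first 22. With X ~ Binomial(22, 0.111111), P(Y ≤ 22) = 1 − P(X ≤ 1).
  k=0: C(22,0)·0.111111^0·0.888889^22 = 0.074928
  k=1: C(22,1)·0.111111^1·0.888889^21 = 0.206052
1 − 0.280980 = 0.719020

0.7190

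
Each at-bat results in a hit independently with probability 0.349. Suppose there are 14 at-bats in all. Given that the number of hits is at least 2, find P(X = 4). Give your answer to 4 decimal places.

X ~ Binomial(14, 0.349). Want P(X=4 | X≥2) = P(X=4) / P(X≥2).
P(X=4) = C(14,4)·0.349^4·0.651^10 = 0.203023
P(X≥2) = 1 − 0.002455 − 0.018429 = 0.979115
Ratio = 0.203023 / 0.979115 = 0.207354

0.2074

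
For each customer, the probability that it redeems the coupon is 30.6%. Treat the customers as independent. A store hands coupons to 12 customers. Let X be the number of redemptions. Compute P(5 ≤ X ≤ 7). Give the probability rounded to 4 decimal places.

0.2815

X ~ Binomial(12, 0.306); P(5 ≤ X ≤ 7) = Σ C(12,k) p^k (1−p)^(12−k) over k:
  k=5: C(12,5)·0.306^5·0.694^7 = 0.164759
  k=6: C(12,6)·0.306^6·0.694^6 = 0.084753
  k=7: C(12,7)·0.306^7·0.694^5 = 0.032031
Total = 0.281543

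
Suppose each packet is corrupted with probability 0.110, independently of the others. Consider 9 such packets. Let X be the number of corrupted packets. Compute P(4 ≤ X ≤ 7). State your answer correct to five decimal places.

0.01168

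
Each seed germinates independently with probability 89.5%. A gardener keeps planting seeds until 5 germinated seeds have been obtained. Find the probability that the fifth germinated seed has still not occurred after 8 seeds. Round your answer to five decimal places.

0.00600

Needing more than 8 seeds ⇔ fewer than 5 successes in the first 8. With X ~ Binomial(8, 0.895), P(Y > 8) = P(X ≤ 4).
  k=0: C(8,0)·0.895^0·0.105^8 = 0.0000000
  k=1: C(8,1)·0.895^1·0.105^7 = 0.0000010
  k=2: C(8,2)·0.895^2·0.105^6 = 0.0000301
  k=3: C(8,3)·0.895^3·0.105^5 = 0.0005124
  k=4: C(8,4)·0.895^4·0.105^4 = 0.0054594
P(X ≤ 4) = 0.0060029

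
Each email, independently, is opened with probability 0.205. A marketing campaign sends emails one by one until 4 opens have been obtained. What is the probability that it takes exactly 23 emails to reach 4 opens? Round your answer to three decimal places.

Y = trial on which the fourth success occurs; negative binomial, r=4, p=0.205.
P(Y=23) = C(22,3) · p^4 · (1−p)^19
= 1540 · 0.0017661 · 0.012793 = 0.03479

0.035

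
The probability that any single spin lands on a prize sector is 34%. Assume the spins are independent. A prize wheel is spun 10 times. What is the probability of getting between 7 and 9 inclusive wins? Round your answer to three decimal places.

0.022

X ~ Binomial(10, 0.34); P(7 ≤ X ≤ 9) = Σ C(10,k) p^k (1−p)^(10−k) over k:
  k=7: C(10,7)·0.34^7·0.66^3 = 0.01812
  k=8: C(10,8)·0.34^8·0.66^2 = 0.00350
  k=9: C(10,9)·0.34^9·0.66^1 = 0.00040
Total = 0.02202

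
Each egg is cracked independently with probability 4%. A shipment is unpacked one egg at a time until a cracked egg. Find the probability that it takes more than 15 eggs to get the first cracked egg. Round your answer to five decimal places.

Y = number of eggs to the first success; geometric, p = 0.04.
P(Y > 15) = P(first 15 all fail) = (1−p)^15 = 0.5420864

0.54209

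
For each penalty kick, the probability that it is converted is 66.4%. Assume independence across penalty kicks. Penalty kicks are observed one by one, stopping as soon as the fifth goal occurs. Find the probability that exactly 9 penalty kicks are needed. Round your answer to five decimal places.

Y = trial on which the fifth success occurs; negative binomial, r=5, p=0.664.
P(Y=9) = C(8,4) · p^5 · (1−p)^4
= 70 · 0.12907 · 0.012746 = 0.1151584

0.11516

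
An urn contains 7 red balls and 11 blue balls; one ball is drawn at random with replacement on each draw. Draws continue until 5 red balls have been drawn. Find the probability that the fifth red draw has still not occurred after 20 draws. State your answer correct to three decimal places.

0.062

Needing more than 20 draws ⇔ fewer than 5 successes in the first 20. With X ~ Binomial(20, 0.388889), P(Y > 20) = P(X ≤ 4).
  k=0: C(20,0)·0.388889^0·0.611111^20 = 0.00005
  k=1: C(20,1)·0.388889^1·0.611111^19 = 0.00067
  k=2: C(20,2)·0.388889^2·0.611111^18 = 0.00406
  k=3: C(20,3)·0.388889^3·0.611111^17 = 0.01550
  k=4: C(20,4)·0.388889^4·0.611111^16 = 0.04193
P(X ≤ 4) = 0.06222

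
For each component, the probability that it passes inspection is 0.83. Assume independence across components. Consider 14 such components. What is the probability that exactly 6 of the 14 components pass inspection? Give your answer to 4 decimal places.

X ~ Binomial(n=14, p=0.83).
P(X=6) = C(14,6) · p^6 · (1−p)^8
= 3003 · 0.32694 · 6.9758e-07 = 0.000685

0.0007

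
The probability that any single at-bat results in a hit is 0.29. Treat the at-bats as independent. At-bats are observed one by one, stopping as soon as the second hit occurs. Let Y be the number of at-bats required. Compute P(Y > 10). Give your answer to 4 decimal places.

Needing more than 10 at-bats ⇔ fewer than 2 successes in the first 10. With X ~ Binomial(10, 0.29), P(Y > 10) = P(X ≤ 1).
  k=0: C(10,0)·0.29^0·0.71^10 = 0.032552
  k=1: C(10,1)·0.29^1·0.71^9 = 0.132961
P(X ≤ 1) = 0.165513

0.1655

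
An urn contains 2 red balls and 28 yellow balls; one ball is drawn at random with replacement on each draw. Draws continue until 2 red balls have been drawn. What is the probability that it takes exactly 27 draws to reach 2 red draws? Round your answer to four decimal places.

Y = trial on which the second success occurs; negative binomial, r=2, p=0.066667.
P(Y=27) = C(26,1) · p^2 · (1−p)^25
= 26 · 0.0044444 · 0.1782 = 0.020593

0.0206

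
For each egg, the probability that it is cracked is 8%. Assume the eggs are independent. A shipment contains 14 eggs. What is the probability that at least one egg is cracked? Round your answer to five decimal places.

0.68881

P(at least one) = 1 − P(none) = 1 − (1 − 0.08)^14
= 1 − 0.3111928 = 0.6888072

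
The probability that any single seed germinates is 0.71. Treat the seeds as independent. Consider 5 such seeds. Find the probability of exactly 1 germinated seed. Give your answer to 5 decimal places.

0.02511

X ~ Binomial(n=5, p=0.71).
P(X=1) = C(5,1) · p^1 · (1−p)^4
= 5 · 0.71 · 0.0070728 = 0.0251085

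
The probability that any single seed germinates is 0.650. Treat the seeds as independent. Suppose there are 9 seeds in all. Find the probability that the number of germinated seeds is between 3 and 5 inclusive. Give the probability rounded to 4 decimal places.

0.3799

X ~ Binomial(9, 0.65); P(3 ≤ X ≤ 5) = Σ C(9,k) p^k (1−p)^(9−k) over k:
  k=3: C(9,3)·0.65^3·0.35^6 = 0.042406
  k=4: C(9,4)·0.65^4·0.35^5 = 0.118131
  k=5: C(9,5)·0.65^5·0.35^4 = 0.219386
Total = 0.379923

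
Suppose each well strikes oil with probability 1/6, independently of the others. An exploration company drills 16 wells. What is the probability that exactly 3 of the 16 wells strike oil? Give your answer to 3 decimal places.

X ~ Binomial(n=16, p=0.166667).
P(X=3) = C(16,3) · p^3 · (1−p)^13
= 560 · 0.0046296 · 0.093464 = 0.24231

0.242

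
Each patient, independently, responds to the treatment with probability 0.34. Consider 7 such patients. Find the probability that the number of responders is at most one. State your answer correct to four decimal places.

X ~ Binomial(7, 0.34); P(X ≤ 1) = Σ C(7,k) p^k (1−p)^(7−k) over k:
  k=0: C(7,0)·0.34^0·0.66^7 = 0.054552
  k=1: C(7,1)·0.34^1·0.66^6 = 0.196716
Total = 0.251268

0.2513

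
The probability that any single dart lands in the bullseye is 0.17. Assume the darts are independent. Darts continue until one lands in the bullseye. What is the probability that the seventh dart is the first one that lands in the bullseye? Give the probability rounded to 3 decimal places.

0.056

Geometric (trials to first success), p = 0.17.
P(Y = 7) = (1−p)^6 · p = 0.32694 · 0.17 = 0.05558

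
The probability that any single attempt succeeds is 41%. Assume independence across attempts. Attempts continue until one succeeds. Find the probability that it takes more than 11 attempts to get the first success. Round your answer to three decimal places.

0.003

Y = number of attempts to the first success; geometric, p = 0.41.
P(Y > 11) = P(first 11 all fail) = (1−p)^11 = 0.00302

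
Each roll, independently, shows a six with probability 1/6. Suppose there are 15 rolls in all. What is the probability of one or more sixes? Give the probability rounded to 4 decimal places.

P(at least one) = 1 − P(none) = 1 − (1 − 0.166667)^15
= 1 − 0.064905 = 0.935095

0.9351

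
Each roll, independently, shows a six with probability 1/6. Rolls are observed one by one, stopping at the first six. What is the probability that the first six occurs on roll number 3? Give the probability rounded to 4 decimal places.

0.1157

Geometric (trials to first success), p = 0.166667.
P(Y = 3) = (1−p)^2 · p = 0.69444 · 0.166667 = 0.115741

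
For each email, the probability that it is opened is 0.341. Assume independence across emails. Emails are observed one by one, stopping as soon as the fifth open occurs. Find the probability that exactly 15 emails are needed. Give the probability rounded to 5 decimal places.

0.07130

Y = trial on which the fifth success occurs; negative binomial, r=5, p=0.341.
P(Y=15) = C(14,4) · p^5 · (1−p)^10
= 1001 · 0.0046108 · 0.015447 = 0.0712952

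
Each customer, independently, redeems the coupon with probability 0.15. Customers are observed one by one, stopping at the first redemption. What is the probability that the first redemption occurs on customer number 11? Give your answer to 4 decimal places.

0.0295

Geometric (trials to first success), p = 0.15.
P(Y = 11) = (1−p)^10 · p = 0.19687 · 0.15 = 0.029531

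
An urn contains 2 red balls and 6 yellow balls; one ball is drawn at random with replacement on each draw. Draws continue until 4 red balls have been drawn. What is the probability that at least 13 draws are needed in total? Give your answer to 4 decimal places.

Needing more than 12 draws ⇔ fewer than 4 successes in the first 12. With X ~ Binomial(12, 0.25), P(Y > 12) = P(X ≤ 3).
  k=0: C(12,0)·0.25^0·0.75^12 = 0.031676
  k=1: C(12,1)·0.25^1·0.75^11 = 0.126705
  k=2: C(12,2)·0.25^2·0.75^10 = 0.232293
  k=3: C(12,3)·0.25^3·0.75^9 = 0.258104
P(X ≤ 3) = 0.648779

0.6488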